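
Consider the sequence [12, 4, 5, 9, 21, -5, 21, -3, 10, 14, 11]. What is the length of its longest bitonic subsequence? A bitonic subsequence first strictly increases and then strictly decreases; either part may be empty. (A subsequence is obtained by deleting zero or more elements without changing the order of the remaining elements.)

Let inc[i] be the LIS ending at i and dec[i] the longest strictly decreasing subsequence starting at i. inc = [1, 1, 2, 3, 4, 1, 4, 2, 4, 5, 5], dec = [3, 2, 2, 2, 3, 1, 3, 1, 1, 2, 1].
max_i inc[i]+dec[i]−1 = 6, with one witness 4, 5, 9, 21, 14, 11.

6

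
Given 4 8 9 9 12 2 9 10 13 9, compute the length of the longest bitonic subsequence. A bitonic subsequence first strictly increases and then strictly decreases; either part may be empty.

6

Let inc[i] be the LIS ending at i and dec[i] the longest strictly decreasing subsequence starting at i. inc = [1, 2, 3, 3, 4, 1, 3, 4, 5, 3], dec = [2, 2, 2, 2, 3, 1, 1, 2, 2, 1].
max_i inc[i]+dec[i]−1 = 6, with one witness 4, 8, 9, 12, 10, 9.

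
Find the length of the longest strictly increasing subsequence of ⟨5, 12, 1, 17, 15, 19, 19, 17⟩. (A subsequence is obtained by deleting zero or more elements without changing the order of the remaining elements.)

Scanning left to right, the best length ending at each element is: 5→1, 12→2, 1→1, 17→3, 15→3, 19→4, 19→4, 17→4.
So the longest increasing subsequence has length 4, e.g. 5, 12, 17, 19.

4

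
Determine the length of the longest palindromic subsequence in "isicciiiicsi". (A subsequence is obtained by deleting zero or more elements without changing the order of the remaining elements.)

One longest palindromic subsequence is isciiiicsi (positions 1,2,4,6,7,8,9,10,11,12); it reads the same forward and backward, and the interval DP gives dp[1][12] = 10.

10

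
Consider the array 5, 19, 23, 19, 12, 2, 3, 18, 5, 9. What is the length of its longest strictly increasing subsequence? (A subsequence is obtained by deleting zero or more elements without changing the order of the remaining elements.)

Let dp[i] be the longest increasing subsequence ending at position i. Then dp = [1, 2, 3, 2, 2, 1, 2, 3, 3, 4].
The maximum is 4; one witness is 2, 3, 5, 9 at positions 6,7,9,10.

4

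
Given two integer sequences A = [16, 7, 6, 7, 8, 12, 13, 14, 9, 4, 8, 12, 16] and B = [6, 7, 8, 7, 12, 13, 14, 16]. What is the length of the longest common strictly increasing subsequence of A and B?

For each value that appears in both, track the longest common increasing run ending there.
The best achievable length is 7; one witness is 6, 7, 8, 12, 13, 14, 16 (A-positions 3,4,5,6,7,8,13, B-positions 1,2,3,5,6,7,8).

7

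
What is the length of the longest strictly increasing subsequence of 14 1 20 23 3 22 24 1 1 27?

Let dp[i] be the longest increasing subsequence ending at position i. Then dp = [1, 1, 2, 3, 2, 3, 4, 1, 1, 5].
The maximum is 5; one witness is 14, 20, 23, 24, 27 at positions 1,3,4,7,10.

5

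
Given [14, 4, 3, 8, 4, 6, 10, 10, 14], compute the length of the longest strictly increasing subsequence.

5

Scanning left to right, the best length ending at each element is: 14→1, 4→1, 3→1, 8→2, 4→2, 6→3, 10→4, 10→4, 14→5.
So the longest increasing subsequence has length 5, e.g. 3, 4, 6, 10, 14.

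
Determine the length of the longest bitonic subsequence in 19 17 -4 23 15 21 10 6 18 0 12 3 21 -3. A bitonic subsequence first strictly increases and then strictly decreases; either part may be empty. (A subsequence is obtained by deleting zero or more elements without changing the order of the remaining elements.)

7

Let inc[i] be the LIS ending at i and dec[i] the longest strictly decreasing subsequence starting at i. inc = [1, 1, 1, 2, 2, 3, 2, 2, 3, 2, 3, 3, 4, 2], dec = [7, 6, 1, 6, 5, 5, 4, 3, 4, 2, 3, 2, 2, 1].
max_i inc[i]+dec[i]−1 = 7, with one witness 19, 17, 15, 10, 6, 3, -3.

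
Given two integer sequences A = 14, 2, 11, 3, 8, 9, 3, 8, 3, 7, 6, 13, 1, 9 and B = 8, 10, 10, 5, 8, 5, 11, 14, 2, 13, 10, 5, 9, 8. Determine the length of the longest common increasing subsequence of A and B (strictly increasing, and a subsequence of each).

For each value that appears in both, track the longest common increasing run ending there.
The best achievable length is 2; one witness is 8, 13 (A-positions 5,12, B-positions 1,10).

2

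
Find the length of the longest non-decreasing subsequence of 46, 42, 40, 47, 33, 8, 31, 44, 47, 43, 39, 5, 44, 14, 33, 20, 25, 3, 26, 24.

Scanning left to right, the best length ending at each element is: 46→1, 42→1, 40→1, 47→2, 33→1, 8→1, 31→2, 44→3, 47→4, 43→3, 39→3, 5→1, 44→4, 14→2, 33→3, 20→3, 25→4, 3→1, 26→5, 24→4.
So the longest non-decreasing subsequence has length 5, e.g. 8, 14, 20, 25, 26.

5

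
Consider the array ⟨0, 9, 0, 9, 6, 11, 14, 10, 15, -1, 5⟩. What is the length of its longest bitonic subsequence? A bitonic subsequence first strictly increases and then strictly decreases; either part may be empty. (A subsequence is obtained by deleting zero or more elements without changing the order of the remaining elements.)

6

Let inc[i] be the LIS ending at i and dec[i] the longest strictly decreasing subsequence starting at i. inc = [1, 2, 1, 2, 2, 3, 4, 3, 5, 1, 2], dec = [2, 3, 2, 3, 2, 3, 3, 2, 2, 1, 1].
max_i inc[i]+dec[i]−1 = 6, with one witness 0, 9, 11, 14, 10, 5.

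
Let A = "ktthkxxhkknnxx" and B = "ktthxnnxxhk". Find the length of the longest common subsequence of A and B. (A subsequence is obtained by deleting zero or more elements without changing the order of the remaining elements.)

9

Backtracking the LCS table gives one alignment: k (A1,B1) → t (A2,B2) → t (A3,B3) → h (A4,B4) → x (A7,B5) → n (A11,B6) → n (A12,B7) → x (A13,B8) → x (A14,B9).
So the longest common subsequence has length 9.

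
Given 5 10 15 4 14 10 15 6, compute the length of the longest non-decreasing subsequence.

4

One longest non-decreasing subsequence is 5, 10, 15, 15 (positions 1,2,3,7), of length 4; no longer one exists.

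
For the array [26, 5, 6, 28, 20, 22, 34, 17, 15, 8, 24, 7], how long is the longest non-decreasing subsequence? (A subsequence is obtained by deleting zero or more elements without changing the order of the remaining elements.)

5

Let dp[i] be the longest non-decreasing subsequence ending at position i. Then dp = [1, 1, 2, 3, 3, 4, 5, 3, 3, 3, 5, 3].
The maximum is 5; one witness is 5, 6, 20, 22, 34 at positions 2,3,5,6,7.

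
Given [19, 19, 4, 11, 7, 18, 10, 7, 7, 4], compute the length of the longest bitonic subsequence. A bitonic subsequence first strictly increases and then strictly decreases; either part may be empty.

6

One longest bitonic subsequence is 4, 11, 18, 10, 7, 4 (positions 3,4,6,7,9,10): it rises to 18 then falls. Length 6 is optimal.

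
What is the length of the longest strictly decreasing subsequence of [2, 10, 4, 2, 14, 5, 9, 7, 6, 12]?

Scanning left to right, the best length ending at each element is: 2→1, 10→1, 4→2, 2→3, 14→1, 5→2, 9→2, 7→3, 6→4, 12→2.
So the longest decreasing subsequence has length 4, e.g. 10, 9, 7, 6.

4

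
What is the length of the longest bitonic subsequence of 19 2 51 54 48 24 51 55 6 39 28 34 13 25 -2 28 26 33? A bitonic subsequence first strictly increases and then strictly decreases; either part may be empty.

One longest bitonic subsequence is 19, 51, 54, 51, 39, 34, 28, 26 (positions 1,3,4,7,10,12,16,17): it rises to 54 then falls. Length 8 is optimal.

8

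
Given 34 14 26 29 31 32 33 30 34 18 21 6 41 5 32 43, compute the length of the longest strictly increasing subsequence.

9

One longest increasing subsequence is 14, 26, 29, 31, 32, 33, 34, 41, 43 (positions 2,3,4,5,6,7,9,13,16), of length 9; no longer one exists.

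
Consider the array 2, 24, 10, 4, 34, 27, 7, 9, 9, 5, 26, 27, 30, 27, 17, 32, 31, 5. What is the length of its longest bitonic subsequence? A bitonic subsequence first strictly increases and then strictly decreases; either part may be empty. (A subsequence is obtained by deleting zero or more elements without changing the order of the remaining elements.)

One longest bitonic subsequence is 2, 4, 7, 9, 26, 27, 30, 27, 17, 5 (positions 1,4,7,8,11,12,13,14,15,18): it rises to 30 then falls. Length 10 is optimal.

10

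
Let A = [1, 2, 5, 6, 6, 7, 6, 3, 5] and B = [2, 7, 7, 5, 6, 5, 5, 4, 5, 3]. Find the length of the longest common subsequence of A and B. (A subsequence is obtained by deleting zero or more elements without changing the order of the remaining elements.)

4

A longest common subsequence is 2, 5, 6, 3 (length 4); the LCS DP confirms no longer common subsequence exists.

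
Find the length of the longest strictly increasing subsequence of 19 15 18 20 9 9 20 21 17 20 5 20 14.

Scanning left to right, the best length ending at each element is: 19→1, 15→1, 18→2, 20→3, 9→1, 9→1, 20→3, 21→4, 17→2, 20→3, 5→1, 20→3, 14→2.
So the longest increasing subsequence has length 4, e.g. 15, 18, 20, 21.

4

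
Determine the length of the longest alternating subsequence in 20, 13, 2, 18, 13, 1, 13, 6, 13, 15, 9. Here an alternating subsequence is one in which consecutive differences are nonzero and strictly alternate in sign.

8

Track the best alternating length ending on an up-step vs a down-step at each position: up/down = 1/1, 1/2, 1/2, 3/2, 3/4, 1/4, 5/4, 5/6, 7/4, 7/4, 7/8.
The maximum over both is 8; one such subsequence is 20, 13, 18, 1, 13, 6, 13, 9.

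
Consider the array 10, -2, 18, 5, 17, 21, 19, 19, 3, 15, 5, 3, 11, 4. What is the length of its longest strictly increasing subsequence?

One longest increasing subsequence is -2, 5, 17, 21 (positions 2,4,5,6), of length 4; no longer one exists.

4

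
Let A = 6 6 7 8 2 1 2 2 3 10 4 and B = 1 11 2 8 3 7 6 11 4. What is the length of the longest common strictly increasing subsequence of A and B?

For each value that appears in both, track the longest common increasing run ending there.
The best achievable length is 4; one witness is 1, 2, 3, 4 (A-positions 6,7,9,11, B-positions 1,3,5,9).

4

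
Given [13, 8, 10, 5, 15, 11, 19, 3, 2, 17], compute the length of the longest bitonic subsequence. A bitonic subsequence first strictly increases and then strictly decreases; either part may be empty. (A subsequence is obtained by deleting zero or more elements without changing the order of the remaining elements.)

Let inc[i] be the LIS ending at i and dec[i] the longest strictly decreasing subsequence starting at i. inc = [1, 1, 2, 1, 3, 3, 4, 1, 1, 4], dec = [5, 4, 4, 3, 4, 3, 3, 2, 1, 1].
max_i inc[i]+dec[i]−1 = 6, with one witness 8, 10, 15, 11, 3, 2.

6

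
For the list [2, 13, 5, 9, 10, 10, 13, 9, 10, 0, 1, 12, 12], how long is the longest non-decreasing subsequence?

8

Let dp[i] be the longest non-decreasing subsequence ending at position i. Then dp = [1, 2, 2, 3, 4, 5, 6, 4, 6, 1, 2, 7, 8].
The maximum is 8; one witness is 2, 5, 9, 10, 10, 10, 12, 12 at positions 1,3,4,5,6,9,12,13.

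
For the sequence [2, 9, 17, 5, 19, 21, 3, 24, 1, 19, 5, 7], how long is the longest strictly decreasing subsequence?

4

Scanning left to right, the best length ending at each element is: 2→1, 9→1, 17→1, 5→2, 19→1, 21→1, 3→3, 24→1, 1→4, 19→2, 5→3, 7→3.
So the longest decreasing subsequence has length 4, e.g. 9, 5, 3, 1.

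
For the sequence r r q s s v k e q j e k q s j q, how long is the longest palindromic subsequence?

One longest palindromic subsequence is qskejeksq (positions 3,5,7,8,10,11,12,14,16); it reads the same forward and backward, and the interval DP gives dp[1][16] = 9.

9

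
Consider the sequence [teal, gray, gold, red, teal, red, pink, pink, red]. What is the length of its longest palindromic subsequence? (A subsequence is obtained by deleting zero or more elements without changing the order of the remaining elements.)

4

One longest palindromic subsequence is red pink pink red (positions 4,7,8,9); it reads the same forward and backward, and the interval DP gives dp[1][9] = 4.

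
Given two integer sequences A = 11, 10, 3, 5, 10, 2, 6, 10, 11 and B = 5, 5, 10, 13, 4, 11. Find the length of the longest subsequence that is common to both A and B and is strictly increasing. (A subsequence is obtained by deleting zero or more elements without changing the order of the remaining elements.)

3

For each value that appears in both, track the longest common increasing run ending there.
The best achievable length is 3; one witness is 5, 10, 11 (A-positions 4,5,9, B-positions 1,3,6).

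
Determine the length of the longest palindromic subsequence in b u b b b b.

One longest palindromic subsequence is bbbbb (positions 1,3,4,5,6); it reads the same forward and backward, and the interval DP gives dp[1][6] = 5.

5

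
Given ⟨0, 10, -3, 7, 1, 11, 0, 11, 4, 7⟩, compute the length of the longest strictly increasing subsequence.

Scanning left to right, the best length ending at each element is: 0→1, 10→2, -3→1, 7→2, 1→2, 11→3, 0→2, 11→3, 4→3, 7→4.
So the longest increasing subsequence has length 4, e.g. 0, 1, 4, 7.

4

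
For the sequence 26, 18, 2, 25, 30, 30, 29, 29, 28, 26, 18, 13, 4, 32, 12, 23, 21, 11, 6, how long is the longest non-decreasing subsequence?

5

Scanning left to right, the best length ending at each element is: 26→1, 18→1, 2→1, 25→2, 30→3, 30→4, 29→3, 29→4, 28→3, 26→3, 18→2, 13→2, 4→2, 32→5, 12→3, 23→4, 21→4, 11→3, 6→3.
So the longest non-decreasing subsequence has length 5, e.g. 18, 25, 30, 30, 32.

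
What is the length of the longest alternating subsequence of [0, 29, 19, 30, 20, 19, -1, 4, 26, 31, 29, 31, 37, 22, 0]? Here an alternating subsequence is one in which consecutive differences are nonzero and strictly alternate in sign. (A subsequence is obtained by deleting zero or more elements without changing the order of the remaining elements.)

Track the best alternating length ending on an up-step vs a down-step at each position: up/down = 1/1, 2/1, 2/3, 4/1, 4/5, 2/5, 1/5, 6/5, 6/5, 6/1, 6/7, 8/1, 8/1, 6/9, 6/9.
The maximum over both is 9; one such subsequence is 0, 29, 19, 30, 20, 31, 29, 31, 22.

9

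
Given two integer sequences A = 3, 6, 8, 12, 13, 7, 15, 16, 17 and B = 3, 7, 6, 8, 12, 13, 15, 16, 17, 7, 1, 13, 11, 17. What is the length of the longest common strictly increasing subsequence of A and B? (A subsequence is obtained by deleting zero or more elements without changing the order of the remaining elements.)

8

For each value that appears in both, track the longest common increasing run ending there.
The best achievable length is 8; one witness is 3, 6, 8, 12, 13, 15, 16, 17 (A-positions 1,2,3,4,5,7,8,9, B-positions 1,3,4,5,6,7,8,9).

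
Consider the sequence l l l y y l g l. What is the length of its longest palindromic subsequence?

6

One longest palindromic subsequence is llyyll (positions 1,3,4,5,6,8); it reads the same forward and backward, and the interval DP gives dp[1][8] = 6.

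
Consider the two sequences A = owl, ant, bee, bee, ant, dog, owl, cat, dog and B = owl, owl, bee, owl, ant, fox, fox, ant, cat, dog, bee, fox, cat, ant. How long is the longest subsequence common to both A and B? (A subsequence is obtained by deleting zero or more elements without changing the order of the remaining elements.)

A longest common subsequence is owl, ant, ant, dog, cat (length 5); the LCS DP confirms no longer common subsequence exists.

5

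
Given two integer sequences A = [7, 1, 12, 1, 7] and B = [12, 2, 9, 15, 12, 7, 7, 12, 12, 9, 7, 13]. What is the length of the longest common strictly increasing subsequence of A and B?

2

For each value that appears in both, track the longest common increasing run ending there.
The best achievable length is 2; one witness is 7, 12 (A-positions 1,3, B-positions 6,8).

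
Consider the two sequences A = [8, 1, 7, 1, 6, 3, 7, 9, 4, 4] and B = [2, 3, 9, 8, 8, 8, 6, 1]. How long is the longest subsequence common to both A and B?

Backtracking the LCS table gives one alignment: 8 (A1,B6) → 1 (A4,B8).
So the longest common subsequence has length 2.

2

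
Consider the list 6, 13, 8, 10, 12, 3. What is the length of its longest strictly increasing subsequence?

4

Scanning left to right, the best length ending at each element is: 6→1, 13→2, 8→2, 10→3, 12→4, 3→1.
So the longest increasing subsequence has length 4, e.g. 6, 8, 10, 12.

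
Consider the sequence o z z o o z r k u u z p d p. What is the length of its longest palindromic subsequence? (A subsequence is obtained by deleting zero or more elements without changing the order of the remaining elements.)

One longest palindromic subsequence is zzoozz (positions 2,3,4,5,6,11); it reads the same forward and backward, and the interval DP gives dp[1][14] = 6.

6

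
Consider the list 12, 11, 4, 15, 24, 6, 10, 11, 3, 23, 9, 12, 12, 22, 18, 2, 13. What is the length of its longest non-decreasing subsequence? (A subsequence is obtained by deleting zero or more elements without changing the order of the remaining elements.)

7

Scanning left to right, the best length ending at each element is: 12→1, 11→1, 4→1, 15→2, 24→3, 6→2, 10→3, 11→4, 3→1, 23→5, 9→3, 12→5, 12→6, 22→7, 18→7, 2→1, 13→7.
So the longest non-decreasing subsequence has length 7, e.g. 4, 6, 10, 11, 12, 12, 22.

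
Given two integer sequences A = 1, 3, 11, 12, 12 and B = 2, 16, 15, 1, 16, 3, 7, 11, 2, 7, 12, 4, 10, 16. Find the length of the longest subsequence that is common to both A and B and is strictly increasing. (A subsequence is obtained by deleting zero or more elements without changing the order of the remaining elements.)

4

A longest common strictly increasing subsequence is 1, 3, 11, 12 (length 4); it appears in order in both A and B, and no longer such subsequence exists.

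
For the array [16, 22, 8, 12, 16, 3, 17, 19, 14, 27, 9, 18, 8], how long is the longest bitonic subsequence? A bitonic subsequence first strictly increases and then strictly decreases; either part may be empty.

8

Let inc[i] be the LIS ending at i and dec[i] the longest strictly decreasing subsequence starting at i. inc = [1, 2, 1, 2, 3, 1, 4, 5, 3, 6, 2, 5, 2], dec = [4, 5, 2, 3, 4, 1, 4, 4, 3, 3, 2, 2, 1].
max_i inc[i]+dec[i]−1 = 8, with one witness 8, 12, 16, 17, 19, 14, 9, 8.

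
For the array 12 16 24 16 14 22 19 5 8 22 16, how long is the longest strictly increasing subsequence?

4

One longest increasing subsequence is 12, 16, 19, 22 (positions 1,2,7,10), of length 4; no longer one exists.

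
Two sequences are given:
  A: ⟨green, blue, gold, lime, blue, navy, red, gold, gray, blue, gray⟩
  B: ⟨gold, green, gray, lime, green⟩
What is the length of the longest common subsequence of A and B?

2

A longest common subsequence is green, lime (length 2); the LCS DP confirms no longer common subsequence exists.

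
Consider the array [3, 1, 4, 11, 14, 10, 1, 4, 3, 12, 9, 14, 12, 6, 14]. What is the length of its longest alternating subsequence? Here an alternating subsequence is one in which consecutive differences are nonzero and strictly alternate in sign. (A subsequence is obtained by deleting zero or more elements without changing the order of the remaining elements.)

A longest alternating subsequence is 3, 1, 4, 1, 4, 3, 12, 9, 14, 12, 14 (positions 1,2,3,7,8,9,10,11,12,13,15); its 10 consecutive differences strictly alternate in sign, and length 11 is optimal.

11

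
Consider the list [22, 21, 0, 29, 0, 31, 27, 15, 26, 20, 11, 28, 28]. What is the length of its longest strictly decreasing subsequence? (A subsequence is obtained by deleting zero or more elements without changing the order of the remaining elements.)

5

One longest decreasing subsequence is 29, 27, 26, 20, 11 (positions 4,7,9,10,11), of length 5; no longer one exists.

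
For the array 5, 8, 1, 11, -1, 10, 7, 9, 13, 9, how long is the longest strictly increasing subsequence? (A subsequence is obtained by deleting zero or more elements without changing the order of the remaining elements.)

Scanning left to right, the best length ending at each element is: 5→1, 8→2, 1→1, 11→3, -1→1, 10→3, 7→2, 9→3, 13→4, 9→3.
So the longest increasing subsequence has length 4, e.g. 5, 8, 11, 13.

4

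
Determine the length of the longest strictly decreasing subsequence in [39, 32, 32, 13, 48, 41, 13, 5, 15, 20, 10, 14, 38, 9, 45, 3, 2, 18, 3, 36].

7

One longest decreasing subsequence is 39, 32, 13, 10, 9, 3, 2 (positions 1,2,4,11,14,16,17), of length 7; no longer one exists.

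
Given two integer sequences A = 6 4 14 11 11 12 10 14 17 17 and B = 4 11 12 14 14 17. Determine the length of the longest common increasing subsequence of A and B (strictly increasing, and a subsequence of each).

5

A longest common strictly increasing subsequence is 4, 11, 12, 14, 17 (length 5); it appears in order in both A and B, and no longer such subsequence exists.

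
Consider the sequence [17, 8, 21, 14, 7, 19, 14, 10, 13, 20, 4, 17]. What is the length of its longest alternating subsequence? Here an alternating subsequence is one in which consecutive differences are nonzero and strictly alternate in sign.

Track the best alternating length ending on an up-step vs a down-step at each position: up/down = 1/1, 1/2, 3/1, 3/4, 1/4, 5/4, 5/6, 5/6, 7/6, 7/4, 1/8, 9/8.
The maximum over both is 9; one such subsequence is 17, 8, 21, 14, 19, 10, 13, 4, 17.

9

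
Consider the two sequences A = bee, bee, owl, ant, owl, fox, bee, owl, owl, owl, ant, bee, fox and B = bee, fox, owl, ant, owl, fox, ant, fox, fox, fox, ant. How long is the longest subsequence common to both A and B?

A longest common subsequence is bee, owl, ant, owl, fox, ant, fox (length 7); the LCS DP confirms no longer common subsequence exists.

7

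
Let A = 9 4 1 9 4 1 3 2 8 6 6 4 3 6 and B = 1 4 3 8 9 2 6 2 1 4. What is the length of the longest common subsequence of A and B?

6

Backtracking the LCS table gives one alignment: 1 (A3,B1) → 4 (A5,B2) → 3 (A7,B3) → 2 (A8,B6) → 6 (A10,B7) → 4 (A12,B10).
So the longest common subsequence has length 6.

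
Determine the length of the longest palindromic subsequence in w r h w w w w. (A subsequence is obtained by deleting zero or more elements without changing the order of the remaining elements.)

5

One longest palindromic subsequence is wwwww (positions 1,4,5,6,7); it reads the same forward and backward, and the interval DP gives dp[1][7] = 5.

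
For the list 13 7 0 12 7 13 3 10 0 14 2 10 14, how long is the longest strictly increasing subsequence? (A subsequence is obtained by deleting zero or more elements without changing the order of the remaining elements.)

4

One longest increasing subsequence is 7, 12, 13, 14 (positions 2,4,6,10), of length 4; no longer one exists.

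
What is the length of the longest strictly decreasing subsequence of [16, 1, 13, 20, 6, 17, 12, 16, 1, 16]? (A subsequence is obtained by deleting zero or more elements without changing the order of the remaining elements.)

4

Scanning left to right, the best length ending at each element is: 16→1, 1→2, 13→2, 20→1, 6→3, 17→2, 12→3, 16→3, 1→4, 16→3.
So the longest decreasing subsequence has length 4, e.g. 16, 13, 6, 1.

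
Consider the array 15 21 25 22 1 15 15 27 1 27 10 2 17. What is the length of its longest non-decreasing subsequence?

5

One longest non-decreasing subsequence is 15, 21, 25, 27, 27 (positions 1,2,3,8,10), of length 5; no longer one exists.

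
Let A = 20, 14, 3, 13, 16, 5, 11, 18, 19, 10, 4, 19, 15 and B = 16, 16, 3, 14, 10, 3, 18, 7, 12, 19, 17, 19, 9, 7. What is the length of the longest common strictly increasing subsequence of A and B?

For each value that appears in both, track the longest common increasing run ending there.
The best achievable length is 3; one witness is 16, 18, 19 (A-positions 5,8,9, B-positions 1,7,10).

3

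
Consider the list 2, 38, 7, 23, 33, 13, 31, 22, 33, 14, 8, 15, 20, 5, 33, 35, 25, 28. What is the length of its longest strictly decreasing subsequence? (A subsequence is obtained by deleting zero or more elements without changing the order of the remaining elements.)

7

Let dp[i] be the longest decreasing subsequence ending at position i. Then dp = [1, 1, 2, 2, 2, 3, 3, 4, 2, 5, 6, 5, 5, 7, 2, 2, 4, 4].
The maximum is 7; one witness is 38, 33, 31, 22, 14, 8, 5 at positions 2,5,7,8,10,11,14.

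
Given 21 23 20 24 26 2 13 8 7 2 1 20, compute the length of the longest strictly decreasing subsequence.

Let dp[i] be the longest decreasing subsequence ending at position i. Then dp = [1, 1, 2, 1, 1, 3, 3, 4, 5, 6, 7, 2].
The maximum is 7; one witness is 21, 20, 13, 8, 7, 2, 1 at positions 1,3,7,8,9,10,11.

7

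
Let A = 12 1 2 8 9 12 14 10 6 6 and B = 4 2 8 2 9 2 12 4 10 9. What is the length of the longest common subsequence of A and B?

A longest common subsequence is 2, 8, 9, 12, 10 (length 5); the LCS DP confirms no longer common subsequence exists.

5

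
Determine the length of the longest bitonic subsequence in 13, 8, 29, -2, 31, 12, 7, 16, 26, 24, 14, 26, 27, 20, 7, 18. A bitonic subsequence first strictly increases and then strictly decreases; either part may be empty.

Let inc[i] be the LIS ending at i and dec[i] the longest strictly decreasing subsequence starting at i. inc = [1, 1, 2, 1, 3, 2, 2, 3, 4, 4, 3, 5, 6, 4, 2, 4], dec = [3, 2, 5, 1, 5, 2, 1, 3, 4, 3, 2, 3, 3, 2, 1, 1].
max_i inc[i]+dec[i]−1 = 8, with one witness 8, 12, 16, 24, 26, 27, 20, 18.

8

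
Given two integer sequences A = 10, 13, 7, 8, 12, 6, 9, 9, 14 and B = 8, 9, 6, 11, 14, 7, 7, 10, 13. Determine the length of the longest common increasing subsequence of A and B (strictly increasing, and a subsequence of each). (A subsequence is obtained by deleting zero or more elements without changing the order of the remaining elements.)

A longest common strictly increasing subsequence is 8, 9, 14 (length 3); it appears in order in both A and B, and no longer such subsequence exists.

3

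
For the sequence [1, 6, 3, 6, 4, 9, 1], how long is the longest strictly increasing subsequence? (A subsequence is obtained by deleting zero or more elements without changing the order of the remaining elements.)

One longest increasing subsequence is 1, 3, 6, 9 (positions 1,3,4,6), of length 4; no longer one exists.

4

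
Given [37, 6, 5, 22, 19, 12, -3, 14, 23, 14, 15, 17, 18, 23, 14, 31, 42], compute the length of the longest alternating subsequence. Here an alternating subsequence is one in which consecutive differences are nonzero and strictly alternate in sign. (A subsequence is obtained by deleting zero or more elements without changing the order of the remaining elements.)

Track the best alternating length ending on an up-step vs a down-step at each position: up/down = 1/1, 1/2, 1/2, 3/2, 3/4, 3/4, 1/4, 5/4, 5/2, 5/6, 7/6, 7/6, 7/6, 7/2, 5/8, 9/2, 9/1.
The maximum over both is 9; one such subsequence is 37, 6, 22, 19, 23, 14, 15, 14, 31.

9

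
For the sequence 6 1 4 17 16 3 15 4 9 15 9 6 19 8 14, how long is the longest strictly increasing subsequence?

One longest increasing subsequence is 1, 3, 4, 9, 15, 19 (positions 2,6,8,9,10,13), of length 6; no longer one exists.

6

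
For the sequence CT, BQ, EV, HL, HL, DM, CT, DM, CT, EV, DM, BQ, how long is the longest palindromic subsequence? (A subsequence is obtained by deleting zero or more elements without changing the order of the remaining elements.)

One longest palindromic subsequence is BQ DM CT DM CT DM BQ (positions 2,6,7,8,9,11,12); it reads the same forward and backward, and the interval DP gives dp[1][12] = 7.

7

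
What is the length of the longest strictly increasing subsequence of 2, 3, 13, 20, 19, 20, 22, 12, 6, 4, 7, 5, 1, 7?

Scanning left to right, the best length ending at each element is: 2→1, 3→2, 13→3, 20→4, 19→4, 20→5, 22→6, 12→3, 6→3, 4→3, 7→4, 5→4, 1→1, 7→5.
So the longest increasing subsequence has length 6, e.g. 2, 3, 13, 19, 20, 22.

6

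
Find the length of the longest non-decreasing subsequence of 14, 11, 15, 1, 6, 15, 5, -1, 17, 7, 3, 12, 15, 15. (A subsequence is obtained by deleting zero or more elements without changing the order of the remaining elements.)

One longest non-decreasing subsequence is 1, 6, 7, 12, 15, 15 (positions 4,5,10,12,13,14), of length 6; no longer one exists.

6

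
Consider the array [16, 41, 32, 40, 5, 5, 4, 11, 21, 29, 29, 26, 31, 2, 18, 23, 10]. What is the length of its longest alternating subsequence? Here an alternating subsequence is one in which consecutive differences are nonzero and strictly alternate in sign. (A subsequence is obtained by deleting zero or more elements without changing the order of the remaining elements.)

A longest alternating subsequence is 16, 41, 32, 40, 5, 29, 26, 31, 2, 18, 10 (positions 1,2,3,4,5,10,12,13,14,15,17); its 10 consecutive differences strictly alternate in sign, and length 11 is optimal.

11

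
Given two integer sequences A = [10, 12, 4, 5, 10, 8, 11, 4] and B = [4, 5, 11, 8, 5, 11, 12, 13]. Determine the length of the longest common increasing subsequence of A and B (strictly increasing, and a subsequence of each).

4

For each value that appears in both, track the longest common increasing run ending there.
The best achievable length is 4; one witness is 4, 5, 8, 11 (A-positions 3,4,6,7, B-positions 1,2,4,6).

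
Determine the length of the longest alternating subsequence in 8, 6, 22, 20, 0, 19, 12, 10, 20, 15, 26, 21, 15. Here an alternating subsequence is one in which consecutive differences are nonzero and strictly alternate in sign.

A longest alternating subsequence is 8, 6, 22, 0, 19, 12, 20, 15, 26, 21 (positions 1,2,3,5,6,7,9,10,11,12); its 9 consecutive differences strictly alternate in sign, and length 10 is optimal.

10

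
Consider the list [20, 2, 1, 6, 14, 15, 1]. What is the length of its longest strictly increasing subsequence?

4

One longest increasing subsequence is 2, 6, 14, 15 (positions 2,4,5,6), of length 4; no longer one exists.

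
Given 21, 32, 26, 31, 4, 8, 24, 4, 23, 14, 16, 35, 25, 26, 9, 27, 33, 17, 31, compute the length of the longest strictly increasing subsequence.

8

Let dp[i] be the longest increasing subsequence ending at position i. Then dp = [1, 2, 2, 3, 1, 2, 3, 1, 3, 3, 4, 5, 5, 6, 3, 7, 8, 5, 8].
The maximum is 8; one witness is 4, 8, 14, 16, 25, 26, 27, 33 at positions 5,6,10,11,13,14,16,17.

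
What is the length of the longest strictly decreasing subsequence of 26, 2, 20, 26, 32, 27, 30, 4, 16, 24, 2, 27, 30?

4

Let dp[i] be the longest decreasing subsequence ending at position i. Then dp = [1, 2, 2, 1, 1, 2, 2, 3, 3, 3, 4, 3, 2].
The maximum is 4; one witness is 26, 20, 4, 2 at positions 1,3,8,11.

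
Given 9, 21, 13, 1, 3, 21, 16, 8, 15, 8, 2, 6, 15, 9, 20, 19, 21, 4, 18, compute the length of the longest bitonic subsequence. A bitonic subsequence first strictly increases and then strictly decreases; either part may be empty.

Let inc[i] be the LIS ending at i and dec[i] the longest strictly decreasing subsequence starting at i. inc = [1, 2, 2, 1, 2, 3, 3, 3, 4, 3, 2, 3, 4, 4, 5, 5, 6, 3, 5], dec = [4, 6, 4, 1, 2, 6, 5, 3, 4, 3, 1, 2, 3, 2, 3, 2, 2, 1, 1].
max_i inc[i]+dec[i]−1 = 8, with one witness 9, 13, 21, 16, 15, 8, 6, 4.

8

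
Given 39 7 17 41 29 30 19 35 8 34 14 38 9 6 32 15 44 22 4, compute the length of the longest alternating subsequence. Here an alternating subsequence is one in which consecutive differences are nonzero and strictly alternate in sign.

Track the best alternating length ending on an up-step vs a down-step at each position: up/down = 1/1, 1/2, 3/2, 3/1, 3/4, 5/4, 3/6, 7/4, 3/8, 9/8, 9/10, 11/4, 9/12, 1/12, 13/12, 13/14, 15/1, 15/16, 1/16.
The maximum over both is 16; one such subsequence is 39, 7, 41, 29, 30, 19, 35, 8, 34, 14, 38, 9, 32, 15, 44, 22.

16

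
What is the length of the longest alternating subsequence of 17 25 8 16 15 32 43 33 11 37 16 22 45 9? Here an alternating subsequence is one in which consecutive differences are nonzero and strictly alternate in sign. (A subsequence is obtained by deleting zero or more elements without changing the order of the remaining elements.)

11

A longest alternating subsequence is 17, 25, 8, 16, 15, 43, 33, 37, 16, 22, 9 (positions 1,2,3,4,5,7,8,10,11,12,14); its 10 consecutive differences strictly alternate in sign, and length 11 is optimal.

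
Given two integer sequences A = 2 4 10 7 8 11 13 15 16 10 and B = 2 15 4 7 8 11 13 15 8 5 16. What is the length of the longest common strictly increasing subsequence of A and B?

8

A longest common strictly increasing subsequence is 2, 4, 7, 8, 11, 13, 15, 16 (length 8); it appears in order in both A and B, and no longer such subsequence exists.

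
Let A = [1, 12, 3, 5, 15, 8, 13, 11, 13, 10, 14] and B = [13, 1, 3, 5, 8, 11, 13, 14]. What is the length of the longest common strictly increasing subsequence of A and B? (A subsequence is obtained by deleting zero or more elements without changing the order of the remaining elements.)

7

For each value that appears in both, track the longest common increasing run ending there.
The best achievable length is 7; one witness is 1, 3, 5, 8, 11, 13, 14 (A-positions 1,3,4,6,8,9,11, B-positions 2,3,4,5,6,7,8).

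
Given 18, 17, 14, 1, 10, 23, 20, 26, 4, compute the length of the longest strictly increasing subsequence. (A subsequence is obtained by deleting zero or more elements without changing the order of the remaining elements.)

4

Let dp[i] be the longest increasing subsequence ending at position i. Then dp = [1, 1, 1, 1, 2, 3, 3, 4, 2].
The maximum is 4; one witness is 1, 10, 23, 26 at positions 4,5,6,8.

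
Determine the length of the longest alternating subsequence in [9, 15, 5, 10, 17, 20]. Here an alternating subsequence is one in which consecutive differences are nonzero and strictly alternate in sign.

4

A longest alternating subsequence is 9, 15, 5, 10 (positions 1,2,3,4); its 3 consecutive differences strictly alternate in sign, and length 4 is optimal.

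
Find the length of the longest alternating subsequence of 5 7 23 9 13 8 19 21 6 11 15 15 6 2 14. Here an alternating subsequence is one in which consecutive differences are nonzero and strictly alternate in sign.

A longest alternating subsequence is 5, 23, 9, 13, 8, 19, 6, 11, 6, 14 (positions 1,3,4,5,6,7,9,10,13,15); its 9 consecutive differences strictly alternate in sign, and length 10 is optimal.

10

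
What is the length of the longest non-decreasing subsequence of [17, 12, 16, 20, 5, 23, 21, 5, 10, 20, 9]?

4

Let dp[i] be the longest non-decreasing subsequence ending at position i. Then dp = [1, 1, 2, 3, 1, 4, 4, 2, 3, 4, 3].
The maximum is 4; one witness is 12, 16, 20, 23 at positions 2,3,4,6.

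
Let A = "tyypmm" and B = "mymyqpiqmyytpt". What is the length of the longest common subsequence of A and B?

Backtracking the LCS table gives one alignment: y (A2,B2) → y (A3,B4) → p (A4,B6) → m (A5,B9).
So the longest common subsequence has length 4.

4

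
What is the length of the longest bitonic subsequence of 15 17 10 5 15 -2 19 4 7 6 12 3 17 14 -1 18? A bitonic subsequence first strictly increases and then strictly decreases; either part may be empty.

One longest bitonic subsequence is 15, 17, 15, 7, 6, 3, -1 (positions 1,2,5,9,10,12,15): it rises to 17 then falls. Length 7 is optimal.

7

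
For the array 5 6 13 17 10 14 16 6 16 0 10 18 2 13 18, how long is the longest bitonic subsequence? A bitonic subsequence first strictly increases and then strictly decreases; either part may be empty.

One longest bitonic subsequence is 5, 6, 13, 17, 16, 10, 2 (positions 1,2,3,4,9,11,13): it rises to 17 then falls. Length 7 is optimal.

7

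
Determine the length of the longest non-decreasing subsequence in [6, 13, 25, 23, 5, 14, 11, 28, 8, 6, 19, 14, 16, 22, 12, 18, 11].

6

Scanning left to right, the best length ending at each element is: 6→1, 13→2, 25→3, 23→3, 5→1, 14→3, 11→2, 28→4, 8→2, 6→2, 19→4, 14→4, 16→5, 22→6, 12→3, 18→6, 11→3.
So the longest non-decreasing subsequence has length 6, e.g. 6, 13, 14, 14, 16, 22.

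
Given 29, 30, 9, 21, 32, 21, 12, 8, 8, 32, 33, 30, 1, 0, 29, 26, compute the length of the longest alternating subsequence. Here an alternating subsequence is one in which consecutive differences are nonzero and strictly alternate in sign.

A longest alternating subsequence is 29, 30, 9, 32, 21, 32, 1, 29, 26 (positions 1,2,3,5,6,10,13,15,16); its 8 consecutive differences strictly alternate in sign, and length 9 is optimal.

9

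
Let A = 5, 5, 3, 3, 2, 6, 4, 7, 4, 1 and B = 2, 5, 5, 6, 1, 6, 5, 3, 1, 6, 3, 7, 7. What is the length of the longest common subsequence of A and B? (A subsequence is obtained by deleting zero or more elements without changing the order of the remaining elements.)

Backtracking the LCS table gives one alignment: 5 (A1,B3) → 5 (A2,B7) → 3 (A3,B8) → 3 (A4,B11) → 7 (A8,B13).
So the longest common subsequence has length 5.

5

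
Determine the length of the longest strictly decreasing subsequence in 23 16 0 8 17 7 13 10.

Let dp[i] be the longest decreasing subsequence ending at position i. Then dp = [1, 2, 3, 3, 2, 4, 3, 4].
The maximum is 4; one witness is 23, 16, 8, 7 at positions 1,2,4,6.

4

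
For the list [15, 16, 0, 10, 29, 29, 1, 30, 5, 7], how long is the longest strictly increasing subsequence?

4

Let dp[i] be the longest increasing subsequence ending at position i. Then dp = [1, 2, 1, 2, 3, 3, 2, 4, 3, 4].
The maximum is 4; one witness is 15, 16, 29, 30 at positions 1,2,5,8.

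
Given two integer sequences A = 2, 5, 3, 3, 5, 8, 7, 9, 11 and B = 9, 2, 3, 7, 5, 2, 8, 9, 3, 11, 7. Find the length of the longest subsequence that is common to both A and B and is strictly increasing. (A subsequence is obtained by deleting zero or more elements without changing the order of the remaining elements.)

A longest common strictly increasing subsequence is 2, 3, 5, 8, 9, 11 (length 6); it appears in order in both A and B, and no longer such subsequence exists.

6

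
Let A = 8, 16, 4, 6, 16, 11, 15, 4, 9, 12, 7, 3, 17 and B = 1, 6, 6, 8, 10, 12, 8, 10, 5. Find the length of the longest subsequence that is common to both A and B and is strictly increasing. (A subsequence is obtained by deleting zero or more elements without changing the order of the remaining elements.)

2

For each value that appears in both, track the longest common increasing run ending there.
The best achievable length is 2; one witness is 6, 12 (A-positions 4,10, B-positions 2,6).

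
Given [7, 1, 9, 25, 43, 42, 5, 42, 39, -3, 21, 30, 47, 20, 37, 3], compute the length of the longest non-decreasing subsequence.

Let dp[i] be the longest non-decreasing subsequence ending at position i. Then dp = [1, 1, 2, 3, 4, 4, 2, 5, 4, 1, 3, 4, 6, 3, 5, 2].
The maximum is 6; one witness is 7, 9, 25, 42, 42, 47 at positions 1,3,4,6,8,13.

6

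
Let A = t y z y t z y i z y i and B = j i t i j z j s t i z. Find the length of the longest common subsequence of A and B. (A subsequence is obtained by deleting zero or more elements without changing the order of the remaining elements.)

5

A longest common subsequence is tztiz (length 5); the LCS DP confirms no longer common subsequence exists.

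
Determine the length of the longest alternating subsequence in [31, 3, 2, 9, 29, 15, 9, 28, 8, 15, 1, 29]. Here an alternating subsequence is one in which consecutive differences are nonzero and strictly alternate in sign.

Track the best alternating length ending on an up-step vs a down-step at each position: up/down = 1/1, 1/2, 1/2, 3/2, 3/2, 3/4, 3/4, 5/4, 3/6, 7/6, 1/8, 9/2.
The maximum over both is 9; one such subsequence is 31, 3, 29, 15, 28, 8, 15, 1, 29.

9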